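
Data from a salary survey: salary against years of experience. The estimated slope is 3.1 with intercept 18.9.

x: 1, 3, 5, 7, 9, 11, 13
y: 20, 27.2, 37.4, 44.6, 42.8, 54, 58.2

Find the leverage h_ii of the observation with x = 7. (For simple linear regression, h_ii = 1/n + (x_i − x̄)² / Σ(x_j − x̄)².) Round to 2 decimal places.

x̄ = (1 + 3 + 5 + 7 + 9 + 11 + 13)/7 = 7
Σ(x − x̄)² = 36 + 16 + 4 + 0 + 4 + 16 + 36 = 112
h = 1/7 + (0)²/112 = 0.142857 + 0 = 0.14

h = 0.14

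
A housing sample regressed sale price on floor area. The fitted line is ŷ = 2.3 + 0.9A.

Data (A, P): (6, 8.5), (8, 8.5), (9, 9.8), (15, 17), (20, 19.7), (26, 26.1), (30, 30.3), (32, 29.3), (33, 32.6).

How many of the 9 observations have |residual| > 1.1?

2

A=6: ŷ = 2.3 + 0.9·6 = 7.7; r = 8.5 − 7.7 = 0.8
A=8: ŷ = 2.3 + 0.9·8 = 9.5; r = 8.5 − 9.5 = -1
A=9: ŷ = 2.3 + 0.9·9 = 10.4; r = 9.8 − 10.4 = -0.6
A=15: ŷ = 2.3 + 0.9·15 = 15.8; r = 17 − 15.8 = 1.2
A=20: ŷ = 2.3 + 0.9·20 = 20.3; r = 19.7 − 20.3 = -0.6
A=26: ŷ = 2.3 + 0.9·26 = 25.7; r = 26.1 − 25.7 = 0.4
A=30: ŷ = 2.3 + 0.9·30 = 29.3; r = 30.3 − 29.3 = 1
A=32: ŷ = 2.3 + 0.9·32 = 31.1; r = 29.3 − 31.1 = -1.8
A=33: ŷ = 2.3 + 0.9·33 = 32; r = 32.6 − 32 = 0.6
|r| > 1.1: A=15 (|r|=1.2), A=32 (|r|=1.8) → 2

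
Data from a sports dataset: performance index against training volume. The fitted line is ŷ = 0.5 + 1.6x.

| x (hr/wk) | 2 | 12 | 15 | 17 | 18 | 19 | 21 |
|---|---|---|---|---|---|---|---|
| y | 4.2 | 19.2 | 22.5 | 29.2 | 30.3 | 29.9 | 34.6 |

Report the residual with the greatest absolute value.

r = -2

x=2: ŷ = 0.5 + 1.6·2 = 3.7; r = 4.2 − 3.7 = 0.5
x=12: ŷ = 0.5 + 1.6·12 = 19.7; r = 19.2 − 19.7 = -0.5
x=15: ŷ = 0.5 + 1.6·15 = 24.5; r = 22.5 − 24.5 = -2
x=17: ŷ = 0.5 + 1.6·17 = 27.7; r = 29.2 − 27.7 = 1.5
x=18: ŷ = 0.5 + 1.6·18 = 29.3; r = 30.3 − 29.3 = 1
x=19: ŷ = 0.5 + 1.6·19 = 30.9; r = 29.9 − 30.9 = -1
x=21: ŷ = 0.5 + 1.6·21 = 34.1; r = 34.6 − 34.1 = 0.5
Largest |r| is 2 at x = 15, residual -2.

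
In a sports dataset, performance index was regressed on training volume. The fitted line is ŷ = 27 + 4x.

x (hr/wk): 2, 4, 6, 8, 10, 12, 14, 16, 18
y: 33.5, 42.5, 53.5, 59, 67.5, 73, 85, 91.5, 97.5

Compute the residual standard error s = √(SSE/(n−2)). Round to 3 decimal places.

s = 1.669

x=2: ŷ = 27 + 4·2 = 35; e = 33.5 − 35 = -1.5
x=4: ŷ = 27 + 4·4 = 43; e = 42.5 − 43 = -0.5
x=6: ŷ = 27 + 4·6 = 51; e = 53.5 − 51 = 2.5
x=8: ŷ = 27 + 4·8 = 59; e = 59 − 59 = 0
x=10: ŷ = 27 + 4·10 = 67; e = 67.5 − 67 = 0.5
x=12: ŷ = 27 + 4·12 = 75; e = 73 − 75 = -2
x=14: ŷ = 27 + 4·14 = 83; e = 85 − 83 = 2
x=16: ŷ = 27 + 4·16 = 91; e = 91.5 − 91 = 0.5
x=18: ŷ = 27 + 4·18 = 99; e = 97.5 − 99 = -1.5
SSE = 2.25 + 0.25 + 6.25 + 0 + 0.25 + 4 + 4 + 0.25 + 2.25 = 19.5
s = √(19.5/7) = √2.78571 ≈ 1.669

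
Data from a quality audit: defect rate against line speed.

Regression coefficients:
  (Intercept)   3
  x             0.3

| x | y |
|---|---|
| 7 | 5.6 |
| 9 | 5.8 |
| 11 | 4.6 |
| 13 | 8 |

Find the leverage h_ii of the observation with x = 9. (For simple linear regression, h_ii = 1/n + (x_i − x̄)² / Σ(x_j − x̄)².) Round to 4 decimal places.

h = 0.3000

x̄ = (7 + 9 + 11 + 13)/4 = 10
Σ(x − x̄)² = 9 + 1 + 1 + 9 = 20
h = 1/4 + (-1)²/20 = 0.25 + 0.05 = 0.3000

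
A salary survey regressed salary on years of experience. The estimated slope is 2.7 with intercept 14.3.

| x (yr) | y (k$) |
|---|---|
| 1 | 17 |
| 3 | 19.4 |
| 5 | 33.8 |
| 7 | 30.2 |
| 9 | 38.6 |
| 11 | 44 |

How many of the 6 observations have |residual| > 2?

x=1: ŷ = 14.3 + 2.7·1 = 17; r = 17 − 17 = 0
x=3: ŷ = 14.3 + 2.7·3 = 22.4; r = 19.4 − 22.4 = -3
x=5: ŷ = 14.3 + 2.7·5 = 27.8; r = 33.8 − 27.8 = 6
x=7: ŷ = 14.3 + 2.7·7 = 33.2; r = 30.2 − 33.2 = -3
x=9: ŷ = 14.3 + 2.7·9 = 38.6; r = 38.6 − 38.6 = 0
x=11: ŷ = 14.3 + 2.7·11 = 44; r = 44 − 44 = 0
|r| > 2: x=3 (|r|=3), x=5 (|r|=6), x=7 (|r|=3) → 3

3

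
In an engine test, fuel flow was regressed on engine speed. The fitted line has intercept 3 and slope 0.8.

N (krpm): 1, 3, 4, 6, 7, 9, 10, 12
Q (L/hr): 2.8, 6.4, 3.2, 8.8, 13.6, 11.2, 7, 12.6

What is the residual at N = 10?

e = -4

ŷ = 3 + 0.8·10 = 11
e = 7 − 11 = -4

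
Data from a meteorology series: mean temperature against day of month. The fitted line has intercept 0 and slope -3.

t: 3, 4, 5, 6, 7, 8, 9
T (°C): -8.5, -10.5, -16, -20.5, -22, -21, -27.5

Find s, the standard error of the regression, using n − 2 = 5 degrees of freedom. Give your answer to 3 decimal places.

s = 2.000

t=3: ŷ = −3·3 = -9; r = -8.5 − (-9) = 0.5
t=4: ŷ = −3·4 = -12; r = -10.5 − (-12) = 1.5
t=5: ŷ = −3·5 = -15; r = -16 − (-15) = -1
t=6: ŷ = −3·6 = -18; r = -20.5 − (-18) = -2.5
t=7: ŷ = −3·7 = -21; r = -22 − (-21) = -1
t=8: ŷ = −3·8 = -24; r = -21 − (-24) = 3
t=9: ŷ = −3·9 = -27; r = -27.5 − (-27) = -0.5
SSE = 0.25 + 2.25 + 1 + 6.25 + 1 + 9 + 0.25 = 20
s = √(20/5) = √4 ≈ 2.000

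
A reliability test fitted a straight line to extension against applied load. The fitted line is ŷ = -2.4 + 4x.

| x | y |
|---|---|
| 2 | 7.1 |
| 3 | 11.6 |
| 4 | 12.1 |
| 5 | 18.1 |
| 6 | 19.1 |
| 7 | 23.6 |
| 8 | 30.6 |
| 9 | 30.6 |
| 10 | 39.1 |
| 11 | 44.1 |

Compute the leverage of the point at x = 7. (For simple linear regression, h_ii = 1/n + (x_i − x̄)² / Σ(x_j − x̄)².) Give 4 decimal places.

x̄ = (2 + 3 + 4 + 5 + 6 + 7 + 8 + 9 + 10 + 11)/10 = 6.5
Σ(x − x̄)² = 20.25 + 12.25 + 6.25 + 2.25 + 0.25 + 0.25 + 2.25 + 6.25 + 12.25 + 20.25 = 82.5
h = 1/10 + (0.5)²/82.5 = 0.1 + 0.0030303 = 0.1030

h = 0.1030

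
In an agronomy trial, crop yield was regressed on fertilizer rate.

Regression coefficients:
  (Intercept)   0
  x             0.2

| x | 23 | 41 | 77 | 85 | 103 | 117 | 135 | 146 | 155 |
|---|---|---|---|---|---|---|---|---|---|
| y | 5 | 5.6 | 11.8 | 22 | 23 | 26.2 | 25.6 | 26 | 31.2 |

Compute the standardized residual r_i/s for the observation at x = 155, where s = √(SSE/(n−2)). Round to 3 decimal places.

x=23: ŷ = 0.2·23 = 4.6; r = 5 − 4.6 = 0.4
x=41: ŷ = 0.2·41 = 8.2; r = 5.6 − 8.2 = -2.6
x=77: ŷ = 0.2·77 = 15.4; r = 11.8 − 15.4 = -3.6
x=85: ŷ = 0.2·85 = 17; r = 22 − 17 = 5
x=103: ŷ = 0.2·103 = 20.6; r = 23 − 20.6 = 2.4
x=117: ŷ = 0.2·117 = 23.4; r = 26.2 − 23.4 = 2.8
x=135: ŷ = 0.2·135 = 27; r = 25.6 − 27 = -1.4
x=146: ŷ = 0.2·146 = 29.2; r = 26 − 29.2 = -3.2
x=155: ŷ = 0.2·155 = 31; r = 31.2 − 31 = 0.2
SSE = 0.16 + 6.76 + 12.96 + 25 + 5.76 + 7.84 + 1.96 + 10.24 + 0.04 = 70.72
s = √(70.72/7) = 3.1785
r/s = 0.2 / 3.1785 = 0.063

0.063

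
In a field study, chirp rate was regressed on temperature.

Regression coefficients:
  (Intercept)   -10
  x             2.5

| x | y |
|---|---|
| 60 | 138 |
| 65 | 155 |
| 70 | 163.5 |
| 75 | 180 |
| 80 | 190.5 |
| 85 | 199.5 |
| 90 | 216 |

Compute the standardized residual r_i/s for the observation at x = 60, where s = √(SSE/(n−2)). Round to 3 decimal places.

x=60: ŷ = -10 + 2.5·60 = 140; r = 138 − 140 = -2
x=65: ŷ = -10 + 2.5·65 = 152.5; r = 155 − 152.5 = 2.5
x=70: ŷ = -10 + 2.5·70 = 165; r = 163.5 − 165 = -1.5
x=75: ŷ = -10 + 2.5·75 = 177.5; r = 180 − 177.5 = 2.5
x=80: ŷ = -10 + 2.5·80 = 190; r = 190.5 − 190 = 0.5
x=85: ŷ = -10 + 2.5·85 = 202.5; r = 199.5 − 202.5 = -3
x=90: ŷ = -10 + 2.5·90 = 215; r = 216 − 215 = 1
SSE = 4 + 6.25 + 2.25 + 6.25 + 0.25 + 9 + 1 = 29
s = √(29/5) = 2.40832
r/s = -2 / 2.40832 = -0.830

-0.830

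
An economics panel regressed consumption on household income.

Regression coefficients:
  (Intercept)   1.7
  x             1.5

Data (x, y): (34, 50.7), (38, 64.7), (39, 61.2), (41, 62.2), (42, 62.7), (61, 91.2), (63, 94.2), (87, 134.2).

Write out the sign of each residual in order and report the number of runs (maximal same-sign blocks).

4 runs

x=34: ŷ = 1.7 + 1.5·34 = 52.7; e = 50.7 − 52.7 = -2
x=38: ŷ = 1.7 + 1.5·38 = 58.7; e = 64.7 − 58.7 = 6
x=39: ŷ = 1.7 + 1.5·39 = 60.2; e = 61.2 − 60.2 = 1
x=41: ŷ = 1.7 + 1.5·41 = 63.2; e = 62.2 − 63.2 = -1
x=42: ŷ = 1.7 + 1.5·42 = 64.7; e = 62.7 − 64.7 = -2
x=61: ŷ = 1.7 + 1.5·61 = 93.2; e = 91.2 − 93.2 = -2
x=63: ŷ = 1.7 + 1.5·63 = 96.2; e = 94.2 − 96.2 = -2
x=87: ŷ = 1.7 + 1.5·87 = 132.2; e = 134.2 − 132.2 = 2
Signs: − + + − − − − +
Runs: −×1, +×2, −×4, +×1 → 4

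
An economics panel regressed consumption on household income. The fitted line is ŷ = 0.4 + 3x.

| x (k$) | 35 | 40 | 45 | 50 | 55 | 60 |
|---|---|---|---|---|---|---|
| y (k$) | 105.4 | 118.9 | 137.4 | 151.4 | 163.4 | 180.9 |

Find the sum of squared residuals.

x=35: ŷ = 0.4 + 3·35 = 105.4; e = 105.4 − 105.4 = 0
x=40: ŷ = 0.4 + 3·40 = 120.4; e = 118.9 − 120.4 = -1.5
x=45: ŷ = 0.4 + 3·45 = 135.4; e = 137.4 − 135.4 = 2
x=50: ŷ = 0.4 + 3·50 = 150.4; e = 151.4 − 150.4 = 1
x=55: ŷ = 0.4 + 3·55 = 165.4; e = 163.4 − 165.4 = -2
x=60: ŷ = 0.4 + 3·60 = 180.4; e = 180.9 − 180.4 = 0.5
SSE = 0 + 2.25 + 4 + 1 + 4 + 0.25 = 11.5

SSE = 11.5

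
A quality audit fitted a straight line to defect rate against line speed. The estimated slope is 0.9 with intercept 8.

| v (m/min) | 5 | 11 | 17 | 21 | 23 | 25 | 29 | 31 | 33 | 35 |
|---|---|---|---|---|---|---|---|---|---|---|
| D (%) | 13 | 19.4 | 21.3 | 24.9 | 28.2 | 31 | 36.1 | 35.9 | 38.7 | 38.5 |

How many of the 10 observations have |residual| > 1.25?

v=5: D̂ = 8 + 0.9·5 = 12.5; r = 13 − 12.5 = 0.5
v=11: D̂ = 8 + 0.9·11 = 17.9; r = 19.4 − 17.9 = 1.5
v=17: D̂ = 8 + 0.9·17 = 23.3; r = 21.3 − 23.3 = -2
v=21: D̂ = 8 + 0.9·21 = 26.9; r = 24.9 − 26.9 = -2
v=23: D̂ = 8 + 0.9·23 = 28.7; r = 28.2 − 28.7 = -0.5
v=25: D̂ = 8 + 0.9·25 = 30.5; r = 31 − 30.5 = 0.5
v=29: D̂ = 8 + 0.9·29 = 34.1; r = 36.1 − 34.1 = 2
v=31: D̂ = 8 + 0.9·31 = 35.9; r = 35.9 − 35.9 = 0
v=33: D̂ = 8 + 0.9·33 = 37.7; r = 38.7 − 37.7 = 1
v=35: D̂ = 8 + 0.9·35 = 39.5; r = 38.5 − 39.5 = -1
|r| > 1.25: v=11 (|r|=1.5), v=17 (|r|=2), v=21 (|r|=2), v=29 (|r|=2) → 4

4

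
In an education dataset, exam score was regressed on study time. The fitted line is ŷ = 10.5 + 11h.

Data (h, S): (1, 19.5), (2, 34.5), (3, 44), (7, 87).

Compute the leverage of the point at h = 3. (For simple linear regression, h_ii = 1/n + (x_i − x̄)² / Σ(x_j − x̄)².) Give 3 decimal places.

h̄ = (1 + 2 + 3 + 7)/4 = 3.25
Σ(h − h̄)² = 5.0625 + 1.5625 + 0.0625 + 14.0625 = 20.75
h = 1/4 + (-0.25)²/20.75 = 0.25 + 0.00301205 = 0.253

h = 0.253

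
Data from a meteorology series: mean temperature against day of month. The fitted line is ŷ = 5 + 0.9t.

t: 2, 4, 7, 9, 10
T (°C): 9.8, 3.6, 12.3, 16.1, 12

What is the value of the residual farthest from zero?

r = -5

t=2: ŷ = 5 + 0.9·2 = 6.8; r = 9.8 − 6.8 = 3
t=4: ŷ = 5 + 0.9·4 = 8.6; r = 3.6 − 8.6 = -5
t=7: ŷ = 5 + 0.9·7 = 11.3; r = 12.3 − 11.3 = 1
t=9: ŷ = 5 + 0.9·9 = 13.1; r = 16.1 − 13.1 = 3
t=10: ŷ = 5 + 0.9·10 = 14; r = 12 − 14 = -2
Largest |r| is 5 at t = 4, residual -5.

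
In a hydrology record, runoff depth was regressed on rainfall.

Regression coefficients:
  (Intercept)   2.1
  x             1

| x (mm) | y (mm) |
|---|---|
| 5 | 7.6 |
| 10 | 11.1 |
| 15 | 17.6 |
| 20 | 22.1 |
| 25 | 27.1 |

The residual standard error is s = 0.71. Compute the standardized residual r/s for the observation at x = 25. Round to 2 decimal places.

0.00

ŷ = 2.1 + 25 = 27.1
r = 27.1 − 27.1 = 0
r/s = 0 / 0.71 = 0.00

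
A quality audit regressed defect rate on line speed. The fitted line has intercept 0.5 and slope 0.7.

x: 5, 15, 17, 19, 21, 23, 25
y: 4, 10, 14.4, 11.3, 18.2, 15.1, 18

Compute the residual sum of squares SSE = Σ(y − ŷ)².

x=5: ŷ = 0.5 + 0.7·5 = 4; r = 4 − 4 = 0
x=15: ŷ = 0.5 + 0.7·15 = 11; r = 10 − 11 = -1
x=17: ŷ = 0.5 + 0.7·17 = 12.4; r = 14.4 − 12.4 = 2
x=19: ŷ = 0.5 + 0.7·19 = 13.8; r = 11.3 − 13.8 = -2.5
x=21: ŷ = 0.5 + 0.7·21 = 15.2; r = 18.2 − 15.2 = 3
x=23: ŷ = 0.5 + 0.7·23 = 16.6; r = 15.1 − 16.6 = -1.5
x=25: ŷ = 0.5 + 0.7·25 = 18; r = 18 − 18 = 0
SSE = 0 + 1 + 4 + 6.25 + 9 + 2.25 + 0 = 22.5

SSE = 22.5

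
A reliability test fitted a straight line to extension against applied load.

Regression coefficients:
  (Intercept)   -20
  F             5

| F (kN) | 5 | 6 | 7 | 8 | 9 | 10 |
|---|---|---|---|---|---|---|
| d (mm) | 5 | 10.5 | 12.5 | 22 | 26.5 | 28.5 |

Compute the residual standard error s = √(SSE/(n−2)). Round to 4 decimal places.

F=5: d̂ = -20 + 5·5 = 5; r = 5 − 5 = 0
F=6: d̂ = -20 + 5·6 = 10; r = 10.5 − 10 = 0.5
F=7: d̂ = -20 + 5·7 = 15; r = 12.5 − 15 = -2.5
F=8: d̂ = -20 + 5·8 = 20; r = 22 − 20 = 2
F=9: d̂ = -20 + 5·9 = 25; r = 26.5 − 25 = 1.5
F=10: d̂ = -20 + 5·10 = 30; r = 28.5 − 30 = -1.5
SSE = 0 + 0.25 + 6.25 + 4 + 2.25 + 2.25 = 15
s = √(15/4) = √3.75 ≈ 1.9365

s = 1.9365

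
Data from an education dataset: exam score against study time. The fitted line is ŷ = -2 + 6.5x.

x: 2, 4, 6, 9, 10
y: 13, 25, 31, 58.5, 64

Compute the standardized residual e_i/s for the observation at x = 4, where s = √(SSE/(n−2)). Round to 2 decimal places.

x=2: ŷ = -2 + 6.5·2 = 11; e = 13 − 11 = 2
x=4: ŷ = -2 + 6.5·4 = 24; e = 25 − 24 = 1
x=6: ŷ = -2 + 6.5·6 = 37; e = 31 − 37 = -6
x=9: ŷ = -2 + 6.5·9 = 56.5; e = 58.5 − 56.5 = 2
x=10: ŷ = -2 + 6.5·10 = 63; e = 64 − 63 = 1
SSE = 4 + 1 + 36 + 4 + 1 = 46
s = √(46/3) = 3.91578
e/s = 1 / 3.91578 = 0.26

0.26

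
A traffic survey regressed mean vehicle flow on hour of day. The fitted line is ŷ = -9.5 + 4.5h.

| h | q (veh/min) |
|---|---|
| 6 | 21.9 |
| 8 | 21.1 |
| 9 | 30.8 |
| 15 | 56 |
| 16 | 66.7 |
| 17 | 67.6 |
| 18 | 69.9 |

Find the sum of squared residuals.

h=6: ŷ = -9.5 + 4.5·6 = 17.5; e = 21.9 − 17.5 = 4.4
h=8: ŷ = -9.5 + 4.5·8 = 26.5; e = 21.1 − 26.5 = -5.4
h=9: ŷ = -9.5 + 4.5·9 = 31; e = 30.8 − 31 = -0.2
h=15: ŷ = -9.5 + 4.5·15 = 58; e = 56 − 58 = -2
h=16: ŷ = -9.5 + 4.5·16 = 62.5; e = 66.7 − 62.5 = 4.2
h=17: ŷ = -9.5 + 4.5·17 = 67; e = 67.6 − 67 = 0.6
h=18: ŷ = -9.5 + 4.5·18 = 71.5; e = 69.9 − 71.5 = -1.6
SSE = 19.36 + 29.16 + 0.04 + 4 + 17.64 + 0.36 + 2.56 = 73.12

SSE = 73.12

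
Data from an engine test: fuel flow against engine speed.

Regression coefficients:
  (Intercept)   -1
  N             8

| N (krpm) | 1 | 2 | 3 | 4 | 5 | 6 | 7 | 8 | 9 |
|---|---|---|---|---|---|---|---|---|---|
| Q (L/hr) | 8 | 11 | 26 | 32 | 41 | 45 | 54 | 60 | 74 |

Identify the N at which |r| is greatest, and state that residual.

N=1: Q̂ = -1 + 8·1 = 7; r = 8 − 7 = 1
N=2: Q̂ = -1 + 8·2 = 15; r = 11 − 15 = -4
N=3: Q̂ = -1 + 8·3 = 23; r = 26 − 23 = 3
N=4: Q̂ = -1 + 8·4 = 31; r = 32 − 31 = 1
N=5: Q̂ = -1 + 8·5 = 39; r = 41 − 39 = 2
N=6: Q̂ = -1 + 8·6 = 47; r = 45 − 47 = -2
N=7: Q̂ = -1 + 8·7 = 55; r = 54 − 55 = -1
N=8: Q̂ = -1 + 8·8 = 63; r = 60 − 63 = -3
N=9: Q̂ = -1 + 8·9 = 71; r = 74 − 71 = 3
Largest |r| is 4 at N = 2, residual -4.

N = 2, r = -4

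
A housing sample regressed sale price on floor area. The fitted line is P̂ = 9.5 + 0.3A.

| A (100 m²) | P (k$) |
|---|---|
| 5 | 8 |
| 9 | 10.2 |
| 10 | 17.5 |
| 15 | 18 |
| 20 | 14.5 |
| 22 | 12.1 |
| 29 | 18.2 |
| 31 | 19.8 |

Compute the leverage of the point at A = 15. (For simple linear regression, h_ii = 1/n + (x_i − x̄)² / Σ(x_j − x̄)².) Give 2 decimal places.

Ā = (5 + 9 + 10 + 15 + 20 + 22 + 29 + 31)/8 = 17.625
Σ(A − Ā)² = 159.391 + 74.3906 + 58.1406 + 6.89062 + 5.64062 + 19.1406 + 129.391 + 178.891 = 631.875
h = 1/8 + (-2.625)²/631.875 = 0.125 + 0.010905 = 0.14

h = 0.14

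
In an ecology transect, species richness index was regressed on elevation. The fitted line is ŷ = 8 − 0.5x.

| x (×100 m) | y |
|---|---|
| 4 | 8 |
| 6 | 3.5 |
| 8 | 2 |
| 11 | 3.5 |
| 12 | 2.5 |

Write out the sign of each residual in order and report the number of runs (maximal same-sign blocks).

x=4: ŷ = 8 − 0.5·4 = 6; e = 8 − 6 = 2
x=6: ŷ = 8 − 0.5·6 = 5; e = 3.5 − 5 = -1.5
x=8: ŷ = 8 − 0.5·8 = 4; e = 2 − 4 = -2
x=11: ŷ = 8 − 0.5·11 = 2.5; e = 3.5 − 2.5 = 1
x=12: ŷ = 8 − 0.5·12 = 2; e = 2.5 − 2 = 0.5
Signs: + − − + +
Runs: +×1, −×2, +×2 → 3

3 runs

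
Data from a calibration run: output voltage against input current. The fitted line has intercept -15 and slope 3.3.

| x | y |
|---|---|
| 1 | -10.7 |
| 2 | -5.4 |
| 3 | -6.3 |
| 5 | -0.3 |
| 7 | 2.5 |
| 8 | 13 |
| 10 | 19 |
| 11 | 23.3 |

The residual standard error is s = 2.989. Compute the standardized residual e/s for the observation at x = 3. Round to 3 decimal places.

ŷ = -15 + 3.3·3 = -5.1
e = -6.3 − (-5.1) = -1.2
e/s = -1.2 / 2.989 = -0.401

-0.401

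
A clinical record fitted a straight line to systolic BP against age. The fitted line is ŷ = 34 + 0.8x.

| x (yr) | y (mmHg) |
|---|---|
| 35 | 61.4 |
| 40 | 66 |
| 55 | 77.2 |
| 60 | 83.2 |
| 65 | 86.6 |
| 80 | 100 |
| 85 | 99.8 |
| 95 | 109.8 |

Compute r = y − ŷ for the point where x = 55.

r = -0.8

ŷ = 34 + 0.8·55 = 78
r = 77.2 − 78 = -0.8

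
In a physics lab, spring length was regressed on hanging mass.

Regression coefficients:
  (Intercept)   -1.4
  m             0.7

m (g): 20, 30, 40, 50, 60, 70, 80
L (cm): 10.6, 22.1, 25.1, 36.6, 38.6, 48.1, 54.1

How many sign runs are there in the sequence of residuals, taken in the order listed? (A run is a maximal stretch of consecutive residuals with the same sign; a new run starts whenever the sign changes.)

m=20: L̂ = -1.4 + 0.7·20 = 12.6; r = 10.6 − 12.6 = -2
m=30: L̂ = -1.4 + 0.7·30 = 19.6; r = 22.1 − 19.6 = 2.5
m=40: L̂ = -1.4 + 0.7·40 = 26.6; r = 25.1 − 26.6 = -1.5
m=50: L̂ = -1.4 + 0.7·50 = 33.6; r = 36.6 − 33.6 = 3
m=60: L̂ = -1.4 + 0.7·60 = 40.6; r = 38.6 − 40.6 = -2
m=70: L̂ = -1.4 + 0.7·70 = 47.6; r = 48.1 − 47.6 = 0.5
m=80: L̂ = -1.4 + 0.7·80 = 54.6; r = 54.1 − 54.6 = -0.5
Signs: − + − + − + −
Runs: −×1, +×1, −×1, +×1, −×1, +×1, −×1 → 7

7 runs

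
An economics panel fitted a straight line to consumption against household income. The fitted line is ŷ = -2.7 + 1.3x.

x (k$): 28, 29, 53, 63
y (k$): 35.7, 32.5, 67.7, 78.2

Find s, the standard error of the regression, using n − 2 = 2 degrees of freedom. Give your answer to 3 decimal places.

s = 2.598

x=28: ŷ = -2.7 + 1.3·28 = 33.7; e = 35.7 − 33.7 = 2
x=29: ŷ = -2.7 + 1.3·29 = 35; e = 32.5 − 35 = -2.5
x=53: ŷ = -2.7 + 1.3·53 = 66.2; e = 67.7 − 66.2 = 1.5
x=63: ŷ = -2.7 + 1.3·63 = 79.2; e = 78.2 − 79.2 = -1
SSE = 4 + 6.25 + 2.25 + 1 = 13.5
s = √(13.5/2) = √6.75 ≈ 2.598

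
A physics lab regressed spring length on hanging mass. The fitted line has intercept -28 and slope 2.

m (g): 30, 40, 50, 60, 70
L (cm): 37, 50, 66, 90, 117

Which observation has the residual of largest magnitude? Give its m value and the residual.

m = 50, r = -6

m=30: L̂ = -28 + 2·30 = 32; r = 37 − 32 = 5
m=40: L̂ = -28 + 2·40 = 52; r = 50 − 52 = -2
m=50: L̂ = -28 + 2·50 = 72; r = 66 − 72 = -6
m=60: L̂ = -28 + 2·60 = 92; r = 90 − 92 = -2
m=70: L̂ = -28 + 2·70 = 112; r = 117 − 112 = 5
Largest |r| is 6 at m = 50, residual -6.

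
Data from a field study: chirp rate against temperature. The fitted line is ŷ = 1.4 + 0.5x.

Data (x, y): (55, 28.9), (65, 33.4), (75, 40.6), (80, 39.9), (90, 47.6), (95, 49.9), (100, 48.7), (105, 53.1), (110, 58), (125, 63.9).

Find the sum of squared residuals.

x=55: ŷ = 1.4 + 0.5·55 = 28.9; r = 28.9 − 28.9 = 0
x=65: ŷ = 1.4 + 0.5·65 = 33.9; r = 33.4 − 33.9 = -0.5
x=75: ŷ = 1.4 + 0.5·75 = 38.9; r = 40.6 − 38.9 = 1.7
x=80: ŷ = 1.4 + 0.5·80 = 41.4; r = 39.9 − 41.4 = -1.5
x=90: ŷ = 1.4 + 0.5·90 = 46.4; r = 47.6 − 46.4 = 1.2
x=95: ŷ = 1.4 + 0.5·95 = 48.9; r = 49.9 − 48.9 = 1
x=100: ŷ = 1.4 + 0.5·100 = 51.4; r = 48.7 − 51.4 = -2.7
x=105: ŷ = 1.4 + 0.5·105 = 53.9; r = 53.1 − 53.9 = -0.8
x=110: ŷ = 1.4 + 0.5·110 = 56.4; r = 58 − 56.4 = 1.6
x=125: ŷ = 1.4 + 0.5·125 = 63.9; r = 63.9 − 63.9 = 0
SSE = 0 + 0.25 + 2.89 + 2.25 + 1.44 + 1 + 7.29 + 0.64 + 2.56 + 0 = 18.32

SSE = 18.32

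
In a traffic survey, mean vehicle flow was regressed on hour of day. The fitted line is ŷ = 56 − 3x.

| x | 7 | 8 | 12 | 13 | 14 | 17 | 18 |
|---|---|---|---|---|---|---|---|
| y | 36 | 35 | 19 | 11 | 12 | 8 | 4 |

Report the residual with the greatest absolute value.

e = -6

x=7: ŷ = 56 − 3·7 = 35; e = 36 − 35 = 1
x=8: ŷ = 56 − 3·8 = 32; e = 35 − 32 = 3
x=12: ŷ = 56 − 3·12 = 20; e = 19 − 20 = -1
x=13: ŷ = 56 − 3·13 = 17; e = 11 − 17 = -6
x=14: ŷ = 56 − 3·14 = 14; e = 12 − 14 = -2
x=17: ŷ = 56 − 3·17 = 5; e = 8 − 5 = 3
x=18: ŷ = 56 − 3·18 = 2; e = 4 − 2 = 2
Largest |e| is 6 at x = 13, residual -6.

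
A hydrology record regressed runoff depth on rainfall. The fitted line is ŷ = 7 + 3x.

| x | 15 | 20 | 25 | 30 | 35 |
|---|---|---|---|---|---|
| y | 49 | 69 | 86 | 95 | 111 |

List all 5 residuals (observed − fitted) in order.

-3, 2, 4, -2, -1

x=15: ŷ = 7 + 3·15 = 52; r = 49 − 52 = -3
x=20: ŷ = 7 + 3·20 = 67; r = 69 − 67 = 2
x=25: ŷ = 7 + 3·25 = 82; r = 86 − 82 = 4
x=30: ŷ = 7 + 3·30 = 97; r = 95 − 97 = -2
x=35: ŷ = 7 + 3·35 = 112; r = 111 − 112 = -1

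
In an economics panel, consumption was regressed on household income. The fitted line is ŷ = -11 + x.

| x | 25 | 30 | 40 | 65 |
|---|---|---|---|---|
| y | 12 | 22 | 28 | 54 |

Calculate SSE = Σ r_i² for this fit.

x=25: ŷ = -11 + 25 = 14; r = 12 − 14 = -2
x=30: ŷ = -11 + 30 = 19; r = 22 − 19 = 3
x=40: ŷ = -11 + 40 = 29; r = 28 − 29 = -1
x=65: ŷ = -11 + 65 = 54; r = 54 − 54 = 0
SSE = 4 + 9 + 1 + 0 = 14

SSE = 14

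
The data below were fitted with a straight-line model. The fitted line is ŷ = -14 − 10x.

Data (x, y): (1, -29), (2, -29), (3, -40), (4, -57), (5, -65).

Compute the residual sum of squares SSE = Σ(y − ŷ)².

SSE = 76

x=1: ŷ = -14 − 10·1 = -24; r = -29 − (-24) = -5
x=2: ŷ = -14 − 10·2 = -34; r = -29 − (-34) = 5
x=3: ŷ = -14 − 10·3 = -44; r = -40 − (-44) = 4
x=4: ŷ = -14 − 10·4 = -54; r = -57 − (-54) = -3
x=5: ŷ = -14 − 10·5 = -64; r = -65 − (-64) = -1
SSE = 25 + 25 + 16 + 9 + 1 = 76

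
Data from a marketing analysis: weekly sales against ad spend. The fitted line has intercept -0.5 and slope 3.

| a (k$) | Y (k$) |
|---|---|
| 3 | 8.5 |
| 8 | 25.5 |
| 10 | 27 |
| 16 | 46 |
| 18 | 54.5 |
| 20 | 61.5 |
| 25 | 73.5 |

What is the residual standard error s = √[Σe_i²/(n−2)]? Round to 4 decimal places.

s = 1.9235

a=3: Ŷ = -0.5 + 3·3 = 8.5; e = 8.5 − 8.5 = 0
a=8: Ŷ = -0.5 + 3·8 = 23.5; e = 25.5 − 23.5 = 2
a=10: Ŷ = -0.5 + 3·10 = 29.5; e = 27 − 29.5 = -2.5
a=16: Ŷ = -0.5 + 3·16 = 47.5; e = 46 − 47.5 = -1.5
a=18: Ŷ = -0.5 + 3·18 = 53.5; e = 54.5 − 53.5 = 1
a=20: Ŷ = -0.5 + 3·20 = 59.5; e = 61.5 − 59.5 = 2
a=25: Ŷ = -0.5 + 3·25 = 74.5; e = 73.5 − 74.5 = -1
SSE = 0 + 4 + 6.25 + 2.25 + 1 + 4 + 1 = 18.5
s = √(18.5/5) = √3.7 ≈ 1.9235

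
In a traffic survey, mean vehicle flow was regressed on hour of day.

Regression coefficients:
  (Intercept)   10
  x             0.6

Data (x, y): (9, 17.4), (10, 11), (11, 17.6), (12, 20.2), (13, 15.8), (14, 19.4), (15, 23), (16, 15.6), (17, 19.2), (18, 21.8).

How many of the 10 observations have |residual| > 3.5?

3

x=9: ŷ = 10 + 0.6·9 = 15.4; r = 17.4 − 15.4 = 2
x=10: ŷ = 10 + 0.6·10 = 16; r = 11 − 16 = -5
x=11: ŷ = 10 + 0.6·11 = 16.6; r = 17.6 − 16.6 = 1
x=12: ŷ = 10 + 0.6·12 = 17.2; r = 20.2 − 17.2 = 3
x=13: ŷ = 10 + 0.6·13 = 17.8; r = 15.8 − 17.8 = -2
x=14: ŷ = 10 + 0.6·14 = 18.4; r = 19.4 − 18.4 = 1
x=15: ŷ = 10 + 0.6·15 = 19; r = 23 − 19 = 4
x=16: ŷ = 10 + 0.6·16 = 19.6; r = 15.6 − 19.6 = -4
x=17: ŷ = 10 + 0.6·17 = 20.2; r = 19.2 − 20.2 = -1
x=18: ŷ = 10 + 0.6·18 = 20.8; r = 21.8 − 20.8 = 1
|r| > 3.5: x=10 (|r|=5), x=15 (|r|=4), x=16 (|r|=4) → 3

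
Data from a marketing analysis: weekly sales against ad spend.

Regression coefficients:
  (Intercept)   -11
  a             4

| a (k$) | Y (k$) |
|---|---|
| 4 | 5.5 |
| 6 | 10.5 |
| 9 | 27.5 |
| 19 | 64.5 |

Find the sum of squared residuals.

SSE = 13

a=4: ŷ = -11 + 4·4 = 5; e = 5.5 − 5 = 0.5
a=6: ŷ = -11 + 4·6 = 13; e = 10.5 − 13 = -2.5
a=9: ŷ = -11 + 4·9 = 25; e = 27.5 − 25 = 2.5
a=19: ŷ = -11 + 4·19 = 65; e = 64.5 − 65 = -0.5
SSE = 0.25 + 6.25 + 6.25 + 0.25 = 13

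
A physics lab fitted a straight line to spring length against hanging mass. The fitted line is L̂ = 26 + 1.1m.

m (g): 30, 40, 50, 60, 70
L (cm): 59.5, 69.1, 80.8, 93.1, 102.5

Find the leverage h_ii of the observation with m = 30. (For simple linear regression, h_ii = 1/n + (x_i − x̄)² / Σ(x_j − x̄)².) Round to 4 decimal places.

m̄ = (30 + 40 + 50 + 60 + 70)/5 = 50
Σ(m − m̄)² = 400 + 100 + 0 + 100 + 400 = 1000
h = 1/5 + (-20)²/1000 = 0.2 + 0.4 = 0.6000

h = 0.6000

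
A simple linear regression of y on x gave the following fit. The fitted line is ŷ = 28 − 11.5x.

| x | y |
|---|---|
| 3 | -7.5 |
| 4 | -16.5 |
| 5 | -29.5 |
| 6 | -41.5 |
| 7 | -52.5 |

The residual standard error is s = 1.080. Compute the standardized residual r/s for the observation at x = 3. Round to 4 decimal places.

-0.9259

ŷ = 28 − 11.5·3 = -6.5
r = -7.5 − (-6.5) = -1
r/s = -1 / 1.080 = -0.9259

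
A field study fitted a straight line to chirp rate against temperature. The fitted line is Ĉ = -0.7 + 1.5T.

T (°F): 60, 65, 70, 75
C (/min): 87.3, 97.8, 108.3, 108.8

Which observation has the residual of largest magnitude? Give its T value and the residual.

T = 70, e = 4

T=60: Ĉ = -0.7 + 1.5·60 = 89.3; e = 87.3 − 89.3 = -2
T=65: Ĉ = -0.7 + 1.5·65 = 96.8; e = 97.8 − 96.8 = 1
T=70: Ĉ = -0.7 + 1.5·70 = 104.3; e = 108.3 − 104.3 = 4
T=75: Ĉ = -0.7 + 1.5·75 = 111.8; e = 108.8 − 111.8 = -3
Largest |e| is 4 at T = 70, residual 4.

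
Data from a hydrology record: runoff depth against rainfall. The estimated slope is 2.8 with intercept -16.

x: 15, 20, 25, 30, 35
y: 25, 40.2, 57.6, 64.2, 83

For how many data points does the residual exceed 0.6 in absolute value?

x=15: ŷ = -16 + 2.8·15 = 26; e = 25 − 26 = -1
x=20: ŷ = -16 + 2.8·20 = 40; e = 40.2 − 40 = 0.2
x=25: ŷ = -16 + 2.8·25 = 54; e = 57.6 − 54 = 3.6
x=30: ŷ = -16 + 2.8·30 = 68; e = 64.2 − 68 = -3.8
x=35: ŷ = -16 + 2.8·35 = 82; e = 83 − 82 = 1
|e| > 0.6: x=15 (|e|=1), x=25 (|e|=3.6), x=30 (|e|=3.8), x=35 (|e|=1) → 4

4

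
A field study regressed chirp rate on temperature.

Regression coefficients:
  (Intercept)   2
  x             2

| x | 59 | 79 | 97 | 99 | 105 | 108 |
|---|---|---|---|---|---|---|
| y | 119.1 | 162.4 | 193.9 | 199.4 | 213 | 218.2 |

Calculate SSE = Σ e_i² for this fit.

x=59: ŷ = 2 + 2·59 = 120; e = 119.1 − 120 = -0.9
x=79: ŷ = 2 + 2·79 = 160; e = 162.4 − 160 = 2.4
x=97: ŷ = 2 + 2·97 = 196; e = 193.9 − 196 = -2.1
x=99: ŷ = 2 + 2·99 = 200; e = 199.4 − 200 = -0.6
x=105: ŷ = 2 + 2·105 = 212; e = 213 − 212 = 1
x=108: ŷ = 2 + 2·108 = 218; e = 218.2 − 218 = 0.2
SSE = 0.81 + 5.76 + 4.41 + 0.36 + 1 + 0.04 = 12.38

SSE = 12.38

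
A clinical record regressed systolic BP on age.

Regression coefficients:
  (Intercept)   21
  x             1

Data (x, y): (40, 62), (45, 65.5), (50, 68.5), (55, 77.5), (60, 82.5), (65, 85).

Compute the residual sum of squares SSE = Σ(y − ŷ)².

x=40: ŷ = 21 + 40 = 61; r = 62 − 61 = 1
x=45: ŷ = 21 + 45 = 66; r = 65.5 − 66 = -0.5
x=50: ŷ = 21 + 50 = 71; r = 68.5 − 71 = -2.5
x=55: ŷ = 21 + 55 = 76; r = 77.5 − 76 = 1.5
x=60: ŷ = 21 + 60 = 81; r = 82.5 − 81 = 1.5
x=65: ŷ = 21 + 65 = 86; r = 85 − 86 = -1
SSE = 1 + 0.25 + 6.25 + 2.25 + 2.25 + 1 = 13

SSE = 13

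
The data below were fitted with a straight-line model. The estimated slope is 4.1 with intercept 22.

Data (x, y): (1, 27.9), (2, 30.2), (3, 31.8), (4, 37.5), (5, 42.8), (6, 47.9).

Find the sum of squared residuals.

x=1: ŷ = 22 + 4.1·1 = 26.1; r = 27.9 − 26.1 = 1.8
x=2: ŷ = 22 + 4.1·2 = 30.2; r = 30.2 − 30.2 = 0
x=3: ŷ = 22 + 4.1·3 = 34.3; r = 31.8 − 34.3 = -2.5
x=4: ŷ = 22 + 4.1·4 = 38.4; r = 37.5 − 38.4 = -0.9
x=5: ŷ = 22 + 4.1·5 = 42.5; r = 42.8 − 42.5 = 0.3
x=6: ŷ = 22 + 4.1·6 = 46.6; r = 47.9 − 46.6 = 1.3
SSE = 3.24 + 0 + 6.25 + 0.81 + 0.09 + 1.69 = 12.08

SSE = 12.08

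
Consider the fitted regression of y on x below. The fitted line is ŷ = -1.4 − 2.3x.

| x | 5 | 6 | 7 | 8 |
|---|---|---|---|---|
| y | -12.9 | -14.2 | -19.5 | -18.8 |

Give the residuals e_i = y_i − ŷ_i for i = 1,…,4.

0, 1, -2, 1

x=5: ŷ = -1.4 − 2.3·5 = -12.9; e = -12.9 − (-12.9) = 0
x=6: ŷ = -1.4 − 2.3·6 = -15.2; e = -14.2 − (-15.2) = 1
x=7: ŷ = -1.4 − 2.3·7 = -17.5; e = -19.5 − (-17.5) = -2
x=8: ŷ = -1.4 − 2.3·8 = -19.8; e = -18.8 − (-19.8) = 1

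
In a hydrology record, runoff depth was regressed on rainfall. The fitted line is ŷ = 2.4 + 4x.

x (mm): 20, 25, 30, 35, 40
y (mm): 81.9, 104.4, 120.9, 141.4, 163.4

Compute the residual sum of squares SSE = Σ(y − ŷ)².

SSE = 8.5

x=20: ŷ = 2.4 + 4·20 = 82.4; e = 81.9 − 82.4 = -0.5
x=25: ŷ = 2.4 + 4·25 = 102.4; e = 104.4 − 102.4 = 2
x=30: ŷ = 2.4 + 4·30 = 122.4; e = 120.9 − 122.4 = -1.5
x=35: ŷ = 2.4 + 4·35 = 142.4; e = 141.4 − 142.4 = -1
x=40: ŷ = 2.4 + 4·40 = 162.4; e = 163.4 − 162.4 = 1
SSE = 0.25 + 4 + 2.25 + 1 + 1 = 8.5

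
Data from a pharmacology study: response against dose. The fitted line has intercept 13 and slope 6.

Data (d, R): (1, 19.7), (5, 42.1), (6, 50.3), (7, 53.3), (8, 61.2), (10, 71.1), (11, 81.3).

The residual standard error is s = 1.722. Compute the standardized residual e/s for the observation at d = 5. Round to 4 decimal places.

-0.5226

ŷ = 13 + 6·5 = 43
e = 42.1 − 43 = -0.9
e/s = -0.9 / 1.722 = -0.5226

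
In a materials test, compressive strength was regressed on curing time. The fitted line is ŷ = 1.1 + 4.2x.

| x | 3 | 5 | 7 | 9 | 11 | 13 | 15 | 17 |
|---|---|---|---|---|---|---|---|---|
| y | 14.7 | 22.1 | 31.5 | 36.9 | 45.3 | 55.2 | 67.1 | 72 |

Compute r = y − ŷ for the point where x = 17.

ŷ = 1.1 + 4.2·17 = 72.5
r = 72 − 72.5 = -0.5

r = -0.5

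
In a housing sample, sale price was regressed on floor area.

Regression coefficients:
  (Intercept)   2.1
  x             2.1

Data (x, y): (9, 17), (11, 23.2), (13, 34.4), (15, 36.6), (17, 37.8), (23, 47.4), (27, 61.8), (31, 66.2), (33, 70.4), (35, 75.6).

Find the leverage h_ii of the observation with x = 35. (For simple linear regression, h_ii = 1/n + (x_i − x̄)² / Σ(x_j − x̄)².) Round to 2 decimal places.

x̄ = (9 + 11 + 13 + 15 + 17 + 23 + 27 + 31 + 33 + 35)/10 = 21.4
Σ(x − x̄)² = 153.76 + 108.16 + 70.56 + 40.96 + 19.36 + 2.56 + 31.36 + 92.16 + 134.56 + 184.96 = 838.4
h = 1/10 + (13.6)²/838.4 = 0.1 + 0.220611 = 0.32

h = 0.32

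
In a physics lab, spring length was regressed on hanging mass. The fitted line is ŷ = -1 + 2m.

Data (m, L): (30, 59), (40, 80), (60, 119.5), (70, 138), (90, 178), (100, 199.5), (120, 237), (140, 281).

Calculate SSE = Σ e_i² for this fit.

m=30: ŷ = -1 + 2·30 = 59; e = 59 − 59 = 0
m=40: ŷ = -1 + 2·40 = 79; e = 80 − 79 = 1
m=60: ŷ = -1 + 2·60 = 119; e = 119.5 − 119 = 0.5
m=70: ŷ = -1 + 2·70 = 139; e = 138 − 139 = -1
m=90: ŷ = -1 + 2·90 = 179; e = 178 − 179 = -1
m=100: ŷ = -1 + 2·100 = 199; e = 199.5 − 199 = 0.5
m=120: ŷ = -1 + 2·120 = 239; e = 237 − 239 = -2
m=140: ŷ = -1 + 2·140 = 279; e = 281 − 279 = 2
SSE = 0 + 1 + 0.25 + 1 + 1 + 0.25 + 4 + 4 = 11.5

SSE = 11.5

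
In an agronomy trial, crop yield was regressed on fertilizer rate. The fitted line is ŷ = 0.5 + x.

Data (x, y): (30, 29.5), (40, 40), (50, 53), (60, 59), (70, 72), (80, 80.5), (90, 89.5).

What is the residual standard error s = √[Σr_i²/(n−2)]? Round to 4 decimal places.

s = 1.6125

x=30: ŷ = 0.5 + 30 = 30.5; r = 29.5 − 30.5 = -1
x=40: ŷ = 0.5 + 40 = 40.5; r = 40 − 40.5 = -0.5
x=50: ŷ = 0.5 + 50 = 50.5; r = 53 − 50.5 = 2.5
x=60: ŷ = 0.5 + 60 = 60.5; r = 59 − 60.5 = -1.5
x=70: ŷ = 0.5 + 70 = 70.5; r = 72 − 70.5 = 1.5
x=80: ŷ = 0.5 + 80 = 80.5; r = 80.5 − 80.5 = 0
x=90: ŷ = 0.5 + 90 = 90.5; r = 89.5 − 90.5 = -1
SSE = 1 + 0.25 + 6.25 + 2.25 + 2.25 + 0 + 1 = 13
s = √(13/5) = √2.6 ≈ 1.6125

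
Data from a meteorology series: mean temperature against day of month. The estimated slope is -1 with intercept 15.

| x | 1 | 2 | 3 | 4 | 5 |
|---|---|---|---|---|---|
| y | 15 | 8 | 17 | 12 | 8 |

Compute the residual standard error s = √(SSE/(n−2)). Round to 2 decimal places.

x=1: ŷ = 15 − 1 = 14; r = 15 − 14 = 1
x=2: ŷ = 15 − 2 = 13; r = 8 − 13 = -5
x=3: ŷ = 15 − 3 = 12; r = 17 − 12 = 5
x=4: ŷ = 15 − 4 = 11; r = 12 − 11 = 1
x=5: ŷ = 15 − 5 = 10; r = 8 − 10 = -2
SSE = 1 + 25 + 25 + 1 + 4 = 56
s = √(56/3) = √18.6667 ≈ 4.32

s = 4.32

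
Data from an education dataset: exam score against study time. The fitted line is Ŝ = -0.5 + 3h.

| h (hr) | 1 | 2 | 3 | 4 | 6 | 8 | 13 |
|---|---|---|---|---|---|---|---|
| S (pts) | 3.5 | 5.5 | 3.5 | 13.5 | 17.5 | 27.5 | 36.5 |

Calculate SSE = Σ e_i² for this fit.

h=1: Ŝ = -0.5 + 3·1 = 2.5; e = 3.5 − 2.5 = 1
h=2: Ŝ = -0.5 + 3·2 = 5.5; e = 5.5 − 5.5 = 0
h=3: Ŝ = -0.5 + 3·3 = 8.5; e = 3.5 − 8.5 = -5
h=4: Ŝ = -0.5 + 3·4 = 11.5; e = 13.5 − 11.5 = 2
h=6: Ŝ = -0.5 + 3·6 = 17.5; e = 17.5 − 17.5 = 0
h=8: Ŝ = -0.5 + 3·8 = 23.5; e = 27.5 − 23.5 = 4
h=13: Ŝ = -0.5 + 3·13 = 38.5; e = 36.5 − 38.5 = -2
SSE = 1 + 0 + 25 + 4 + 0 + 16 + 4 = 50

SSE = 50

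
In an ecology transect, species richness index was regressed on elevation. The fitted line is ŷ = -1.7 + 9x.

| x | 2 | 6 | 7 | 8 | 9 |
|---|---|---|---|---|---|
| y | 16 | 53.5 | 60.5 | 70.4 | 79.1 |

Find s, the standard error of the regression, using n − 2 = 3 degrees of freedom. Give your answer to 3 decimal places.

x=2: ŷ = -1.7 + 9·2 = 16.3; e = 16 − 16.3 = -0.3
x=6: ŷ = -1.7 + 9·6 = 52.3; e = 53.5 − 52.3 = 1.2
x=7: ŷ = -1.7 + 9·7 = 61.3; e = 60.5 − 61.3 = -0.8
x=8: ŷ = -1.7 + 9·8 = 70.3; e = 70.4 − 70.3 = 0.1
x=9: ŷ = -1.7 + 9·9 = 79.3; e = 79.1 − 79.3 = -0.2
SSE = 0.09 + 1.44 + 0.64 + 0.01 + 0.04 = 2.22
s = √(2.22/3) = √0.74 ≈ 0.860

s = 0.860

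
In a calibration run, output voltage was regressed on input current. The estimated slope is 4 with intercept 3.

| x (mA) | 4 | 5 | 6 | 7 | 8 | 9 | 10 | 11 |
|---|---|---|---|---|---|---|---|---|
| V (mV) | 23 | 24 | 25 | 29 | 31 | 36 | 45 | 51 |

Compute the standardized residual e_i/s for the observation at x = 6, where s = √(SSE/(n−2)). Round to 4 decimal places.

-0.5855

x=4: V̂ = 3 + 4·4 = 19; e = 23 − 19 = 4
x=5: V̂ = 3 + 4·5 = 23; e = 24 − 23 = 1
x=6: V̂ = 3 + 4·6 = 27; e = 25 − 27 = -2
x=7: V̂ = 3 + 4·7 = 31; e = 29 − 31 = -2
x=8: V̂ = 3 + 4·8 = 35; e = 31 − 35 = -4
x=9: V̂ = 3 + 4·9 = 39; e = 36 − 39 = -3
x=10: V̂ = 3 + 4·10 = 43; e = 45 − 43 = 2
x=11: V̂ = 3 + 4·11 = 47; e = 51 − 47 = 4
SSE = 16 + 1 + 4 + 4 + 16 + 9 + 4 + 16 = 70
s = √(70/6) = 3.41565
e/s = -2 / 3.41565 = -0.5855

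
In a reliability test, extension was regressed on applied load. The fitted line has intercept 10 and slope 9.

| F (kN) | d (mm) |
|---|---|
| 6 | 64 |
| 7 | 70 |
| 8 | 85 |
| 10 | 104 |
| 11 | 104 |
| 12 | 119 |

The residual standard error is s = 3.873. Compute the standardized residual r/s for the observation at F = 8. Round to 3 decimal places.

0.775

d̂ = 10 + 9·8 = 82
r = 85 − 82 = 3
r/s = 3 / 3.873 = 0.775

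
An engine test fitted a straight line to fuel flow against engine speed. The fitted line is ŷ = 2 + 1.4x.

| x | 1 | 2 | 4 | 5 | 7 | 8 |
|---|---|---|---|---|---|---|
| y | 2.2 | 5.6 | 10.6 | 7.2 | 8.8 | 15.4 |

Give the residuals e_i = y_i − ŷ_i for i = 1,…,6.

x=1: ŷ = 2 + 1.4·1 = 3.4; e = 2.2 − 3.4 = -1.2
x=2: ŷ = 2 + 1.4·2 = 4.8; e = 5.6 − 4.8 = 0.8
x=4: ŷ = 2 + 1.4·4 = 7.6; e = 10.6 − 7.6 = 3
x=5: ŷ = 2 + 1.4·5 = 9; e = 7.2 − 9 = -1.8
x=7: ŷ = 2 + 1.4·7 = 11.8; e = 8.8 − 11.8 = -3
x=8: ŷ = 2 + 1.4·8 = 13.2; e = 15.4 − 13.2 = 2.2

-1.2, 0.8, 3, -1.8, -3, 2.2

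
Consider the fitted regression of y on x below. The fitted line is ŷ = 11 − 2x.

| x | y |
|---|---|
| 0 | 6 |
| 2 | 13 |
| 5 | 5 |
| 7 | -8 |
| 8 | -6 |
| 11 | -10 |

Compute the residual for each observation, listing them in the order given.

x=0: ŷ = 11 − 2·0 = 11; r = 6 − 11 = -5
x=2: ŷ = 11 − 2·2 = 7; r = 13 − 7 = 6
x=5: ŷ = 11 − 2·5 = 1; r = 5 − 1 = 4
x=7: ŷ = 11 − 2·7 = -3; r = -8 − (-3) = -5
x=8: ŷ = 11 − 2·8 = -5; r = -6 − (-5) = -1
x=11: ŷ = 11 − 2·11 = -11; r = -10 − (-11) = 1

-5, 6, 4, -5, -1, 1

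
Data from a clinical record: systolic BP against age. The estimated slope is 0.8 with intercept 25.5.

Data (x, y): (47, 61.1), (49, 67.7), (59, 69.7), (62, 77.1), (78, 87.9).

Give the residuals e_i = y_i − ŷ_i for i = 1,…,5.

x=47: ŷ = 25.5 + 0.8·47 = 63.1; e = 61.1 − 63.1 = -2
x=49: ŷ = 25.5 + 0.8·49 = 64.7; e = 67.7 − 64.7 = 3
x=59: ŷ = 25.5 + 0.8·59 = 72.7; e = 69.7 − 72.7 = -3
x=62: ŷ = 25.5 + 0.8·62 = 75.1; e = 77.1 − 75.1 = 2
x=78: ŷ = 25.5 + 0.8·78 = 87.9; e = 87.9 − 87.9 = 0

-2, 3, -3, 2, 0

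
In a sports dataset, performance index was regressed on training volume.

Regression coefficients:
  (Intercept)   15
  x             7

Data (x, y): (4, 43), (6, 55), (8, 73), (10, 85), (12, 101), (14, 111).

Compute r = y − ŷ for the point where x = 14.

r = -2

ŷ = 15 + 7·14 = 113
r = 111 − 113 = -2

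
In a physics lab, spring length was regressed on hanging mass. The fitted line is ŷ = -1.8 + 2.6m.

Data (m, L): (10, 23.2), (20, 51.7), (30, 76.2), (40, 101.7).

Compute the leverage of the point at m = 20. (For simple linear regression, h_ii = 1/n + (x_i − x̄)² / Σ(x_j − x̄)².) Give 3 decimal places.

h = 0.300

m̄ = (10 + 20 + 30 + 40)/4 = 25
Σ(m − m̄)² = 225 + 25 + 25 + 225 = 500
h = 1/4 + (-5)²/500 = 0.25 + 0.05 = 0.300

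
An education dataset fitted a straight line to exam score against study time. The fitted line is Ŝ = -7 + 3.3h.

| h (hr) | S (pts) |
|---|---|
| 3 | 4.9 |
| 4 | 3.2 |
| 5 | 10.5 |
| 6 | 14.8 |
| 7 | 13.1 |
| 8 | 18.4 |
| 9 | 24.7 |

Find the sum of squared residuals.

h=3: Ŝ = -7 + 3.3·3 = 2.9; r = 4.9 − 2.9 = 2
h=4: Ŝ = -7 + 3.3·4 = 6.2; r = 3.2 − 6.2 = -3
h=5: Ŝ = -7 + 3.3·5 = 9.5; r = 10.5 − 9.5 = 1
h=6: Ŝ = -7 + 3.3·6 = 12.8; r = 14.8 − 12.8 = 2
h=7: Ŝ = -7 + 3.3·7 = 16.1; r = 13.1 − 16.1 = -3
h=8: Ŝ = -7 + 3.3·8 = 19.4; r = 18.4 − 19.4 = -1
h=9: Ŝ = -7 + 3.3·9 = 22.7; r = 24.7 − 22.7 = 2
SSE = 4 + 9 + 1 + 4 + 9 + 1 + 4 = 32

SSE = 32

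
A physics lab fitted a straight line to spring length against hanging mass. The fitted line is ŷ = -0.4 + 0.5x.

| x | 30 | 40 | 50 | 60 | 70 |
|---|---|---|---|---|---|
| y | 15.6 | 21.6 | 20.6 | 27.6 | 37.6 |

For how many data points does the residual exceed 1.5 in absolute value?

x=30: ŷ = -0.4 + 0.5·30 = 14.6; r = 15.6 − 14.6 = 1
x=40: ŷ = -0.4 + 0.5·40 = 19.6; r = 21.6 − 19.6 = 2
x=50: ŷ = -0.4 + 0.5·50 = 24.6; r = 20.6 − 24.6 = -4
x=60: ŷ = -0.4 + 0.5·60 = 29.6; r = 27.6 − 29.6 = -2
x=70: ŷ = -0.4 + 0.5·70 = 34.6; r = 37.6 − 34.6 = 3
|r| > 1.5: x=40 (|r|=2), x=50 (|r|=4), x=60 (|r|=2), x=70 (|r|=3) → 4

4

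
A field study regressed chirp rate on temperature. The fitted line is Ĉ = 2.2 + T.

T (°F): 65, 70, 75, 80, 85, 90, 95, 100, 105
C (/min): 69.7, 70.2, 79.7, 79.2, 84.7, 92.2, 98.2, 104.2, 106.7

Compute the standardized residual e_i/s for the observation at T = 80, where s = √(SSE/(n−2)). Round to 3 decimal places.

-1.305

T=65: Ĉ = 2.2 + 65 = 67.2; e = 69.7 − 67.2 = 2.5
T=70: Ĉ = 2.2 + 70 = 72.2; e = 70.2 − 72.2 = -2
T=75: Ĉ = 2.2 + 75 = 77.2; e = 79.7 − 77.2 = 2.5
T=80: Ĉ = 2.2 + 80 = 82.2; e = 79.2 − 82.2 = -3
T=85: Ĉ = 2.2 + 85 = 87.2; e = 84.7 − 87.2 = -2.5
T=90: Ĉ = 2.2 + 90 = 92.2; e = 92.2 − 92.2 = 0
T=95: Ĉ = 2.2 + 95 = 97.2; e = 98.2 − 97.2 = 1
T=100: Ĉ = 2.2 + 100 = 102.2; e = 104.2 − 102.2 = 2
T=105: Ĉ = 2.2 + 105 = 107.2; e = 106.7 − 107.2 = -0.5
SSE = 6.25 + 4 + 6.25 + 9 + 6.25 + 0 + 1 + 4 + 0.25 = 37
s = √(37/7) = 2.29907
e/s = -3 / 2.29907 = -1.305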